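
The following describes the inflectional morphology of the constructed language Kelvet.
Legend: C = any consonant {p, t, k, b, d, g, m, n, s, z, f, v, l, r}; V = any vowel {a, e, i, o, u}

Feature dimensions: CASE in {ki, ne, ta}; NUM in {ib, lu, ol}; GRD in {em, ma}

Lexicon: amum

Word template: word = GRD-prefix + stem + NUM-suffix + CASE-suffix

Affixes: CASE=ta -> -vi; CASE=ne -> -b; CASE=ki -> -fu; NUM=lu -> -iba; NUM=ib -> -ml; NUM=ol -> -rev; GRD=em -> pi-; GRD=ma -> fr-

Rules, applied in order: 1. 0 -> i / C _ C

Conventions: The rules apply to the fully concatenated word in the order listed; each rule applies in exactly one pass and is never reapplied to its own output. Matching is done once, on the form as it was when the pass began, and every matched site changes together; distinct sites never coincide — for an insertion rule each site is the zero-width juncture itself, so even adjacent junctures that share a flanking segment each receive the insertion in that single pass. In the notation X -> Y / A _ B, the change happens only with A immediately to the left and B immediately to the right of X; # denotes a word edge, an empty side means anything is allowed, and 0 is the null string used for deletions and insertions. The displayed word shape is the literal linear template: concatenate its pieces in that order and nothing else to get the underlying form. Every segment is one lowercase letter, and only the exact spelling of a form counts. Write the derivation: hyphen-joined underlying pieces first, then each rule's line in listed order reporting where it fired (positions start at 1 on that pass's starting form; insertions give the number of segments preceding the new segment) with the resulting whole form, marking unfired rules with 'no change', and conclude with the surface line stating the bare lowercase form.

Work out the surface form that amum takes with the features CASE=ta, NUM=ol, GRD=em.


underlying: pi-amum-rev-vi
1. 0 -> i / C _ C: inserts after position(s) 6, 9: piamumirevivi
surface: piamumirevivi


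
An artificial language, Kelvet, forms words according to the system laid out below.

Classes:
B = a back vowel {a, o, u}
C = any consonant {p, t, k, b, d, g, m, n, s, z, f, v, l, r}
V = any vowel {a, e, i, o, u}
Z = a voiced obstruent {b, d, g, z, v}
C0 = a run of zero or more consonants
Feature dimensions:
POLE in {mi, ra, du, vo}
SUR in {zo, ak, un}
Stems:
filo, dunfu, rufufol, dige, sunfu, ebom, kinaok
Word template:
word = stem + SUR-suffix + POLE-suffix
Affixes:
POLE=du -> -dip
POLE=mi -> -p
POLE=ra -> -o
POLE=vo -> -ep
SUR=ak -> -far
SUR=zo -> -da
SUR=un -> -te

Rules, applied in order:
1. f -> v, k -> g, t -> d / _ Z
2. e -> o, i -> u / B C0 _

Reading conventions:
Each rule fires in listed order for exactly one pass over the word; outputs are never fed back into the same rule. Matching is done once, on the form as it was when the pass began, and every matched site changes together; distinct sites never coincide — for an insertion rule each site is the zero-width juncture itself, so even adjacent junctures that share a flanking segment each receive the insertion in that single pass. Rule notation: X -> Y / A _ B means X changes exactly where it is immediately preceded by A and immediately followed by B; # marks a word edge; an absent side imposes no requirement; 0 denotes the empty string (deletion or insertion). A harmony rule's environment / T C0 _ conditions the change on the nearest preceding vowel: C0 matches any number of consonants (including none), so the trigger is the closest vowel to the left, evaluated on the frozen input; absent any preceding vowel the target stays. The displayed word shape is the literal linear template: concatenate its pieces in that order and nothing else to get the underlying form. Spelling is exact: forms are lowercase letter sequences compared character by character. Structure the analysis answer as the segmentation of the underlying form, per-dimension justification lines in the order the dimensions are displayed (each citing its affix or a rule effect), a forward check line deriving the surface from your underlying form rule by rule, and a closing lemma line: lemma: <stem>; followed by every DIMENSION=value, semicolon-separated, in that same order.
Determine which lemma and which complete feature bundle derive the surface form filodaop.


underlying: filo-da-ep
POLE=vo - signalled by the affix -ep
SUR=zo - signalled by the affix -da
check: filodaep -> filodaep -> filodaop
lemma: filo; POLE=vo; SUR=zo


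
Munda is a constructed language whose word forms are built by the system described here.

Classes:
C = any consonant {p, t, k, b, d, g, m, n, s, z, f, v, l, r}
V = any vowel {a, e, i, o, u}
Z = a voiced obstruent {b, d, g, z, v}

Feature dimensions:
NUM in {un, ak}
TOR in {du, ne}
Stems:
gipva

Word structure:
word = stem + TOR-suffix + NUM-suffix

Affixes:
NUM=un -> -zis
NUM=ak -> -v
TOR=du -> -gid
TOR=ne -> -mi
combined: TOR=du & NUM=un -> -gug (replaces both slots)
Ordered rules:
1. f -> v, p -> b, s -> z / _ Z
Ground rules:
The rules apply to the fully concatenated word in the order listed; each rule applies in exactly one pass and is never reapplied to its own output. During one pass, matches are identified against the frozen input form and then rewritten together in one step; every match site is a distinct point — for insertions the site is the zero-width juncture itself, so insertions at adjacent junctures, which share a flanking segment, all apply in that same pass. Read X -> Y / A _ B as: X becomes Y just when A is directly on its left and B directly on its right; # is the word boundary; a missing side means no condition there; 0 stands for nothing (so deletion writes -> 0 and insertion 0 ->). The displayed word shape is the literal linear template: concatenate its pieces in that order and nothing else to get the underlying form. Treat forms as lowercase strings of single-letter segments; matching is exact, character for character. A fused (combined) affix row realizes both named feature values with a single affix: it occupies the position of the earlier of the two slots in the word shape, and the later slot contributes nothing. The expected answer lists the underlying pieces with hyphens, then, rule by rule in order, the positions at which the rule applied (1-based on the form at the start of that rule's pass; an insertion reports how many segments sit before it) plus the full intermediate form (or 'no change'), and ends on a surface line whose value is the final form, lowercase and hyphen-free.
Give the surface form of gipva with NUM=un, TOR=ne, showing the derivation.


underlying: gipva-mi-zis
1. f -> v, p -> b, s -> z / _ Z: fires at position(s) 3: gibvamizis
surface: gibvamizis


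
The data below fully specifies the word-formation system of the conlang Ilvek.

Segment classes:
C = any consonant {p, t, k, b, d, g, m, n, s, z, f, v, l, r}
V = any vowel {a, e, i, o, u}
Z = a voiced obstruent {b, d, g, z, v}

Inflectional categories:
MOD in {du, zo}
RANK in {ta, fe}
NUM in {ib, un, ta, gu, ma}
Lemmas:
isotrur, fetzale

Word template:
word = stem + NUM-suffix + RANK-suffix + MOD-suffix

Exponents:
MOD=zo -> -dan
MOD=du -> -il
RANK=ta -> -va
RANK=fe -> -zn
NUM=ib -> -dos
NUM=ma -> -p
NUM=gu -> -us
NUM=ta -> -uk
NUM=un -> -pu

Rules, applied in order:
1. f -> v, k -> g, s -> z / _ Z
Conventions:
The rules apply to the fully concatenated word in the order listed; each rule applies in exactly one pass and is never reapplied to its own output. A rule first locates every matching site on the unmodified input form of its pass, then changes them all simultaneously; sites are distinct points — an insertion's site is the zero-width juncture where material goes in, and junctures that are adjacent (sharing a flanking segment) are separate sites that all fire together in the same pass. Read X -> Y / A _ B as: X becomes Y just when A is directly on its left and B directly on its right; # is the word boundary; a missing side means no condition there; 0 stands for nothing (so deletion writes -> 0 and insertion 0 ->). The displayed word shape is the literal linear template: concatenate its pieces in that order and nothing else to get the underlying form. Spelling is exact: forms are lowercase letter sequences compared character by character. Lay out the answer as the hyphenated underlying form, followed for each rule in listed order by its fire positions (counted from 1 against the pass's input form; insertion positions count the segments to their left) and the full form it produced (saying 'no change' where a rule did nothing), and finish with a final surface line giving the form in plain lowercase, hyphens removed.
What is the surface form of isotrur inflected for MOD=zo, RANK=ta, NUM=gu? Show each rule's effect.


underlying: isotrur-us-va-dan
1. f -> v, k -> g, s -> z / _ Z: fires at position(s) 9: isotruruzvadan
surface: isotruruzvadan


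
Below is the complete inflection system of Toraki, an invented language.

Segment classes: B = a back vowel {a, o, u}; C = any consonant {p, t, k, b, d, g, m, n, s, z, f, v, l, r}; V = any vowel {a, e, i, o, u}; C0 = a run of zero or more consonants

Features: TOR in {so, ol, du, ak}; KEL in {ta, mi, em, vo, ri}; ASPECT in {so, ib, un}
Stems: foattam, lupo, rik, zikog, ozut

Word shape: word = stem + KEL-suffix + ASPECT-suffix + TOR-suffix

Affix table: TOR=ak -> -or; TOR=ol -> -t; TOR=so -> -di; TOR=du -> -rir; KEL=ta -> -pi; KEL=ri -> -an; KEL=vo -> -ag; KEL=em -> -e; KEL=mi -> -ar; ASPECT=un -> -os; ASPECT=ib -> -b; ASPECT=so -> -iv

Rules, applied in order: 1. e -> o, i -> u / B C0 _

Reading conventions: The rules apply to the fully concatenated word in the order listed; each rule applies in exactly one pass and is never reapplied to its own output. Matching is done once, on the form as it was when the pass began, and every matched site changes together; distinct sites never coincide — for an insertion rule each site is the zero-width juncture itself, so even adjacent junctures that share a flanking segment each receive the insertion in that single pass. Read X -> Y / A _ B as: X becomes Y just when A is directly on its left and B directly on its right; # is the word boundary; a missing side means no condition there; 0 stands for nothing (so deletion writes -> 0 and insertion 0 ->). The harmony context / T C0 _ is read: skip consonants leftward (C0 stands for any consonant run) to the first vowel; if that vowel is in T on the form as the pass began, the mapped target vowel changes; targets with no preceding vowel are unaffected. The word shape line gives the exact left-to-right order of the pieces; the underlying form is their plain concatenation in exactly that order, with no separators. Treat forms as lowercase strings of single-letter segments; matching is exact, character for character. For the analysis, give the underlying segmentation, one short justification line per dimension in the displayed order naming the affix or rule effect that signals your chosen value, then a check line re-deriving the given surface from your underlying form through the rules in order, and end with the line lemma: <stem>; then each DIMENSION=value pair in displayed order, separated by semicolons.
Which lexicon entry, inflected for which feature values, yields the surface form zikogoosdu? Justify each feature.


underlying: zikog-e-os-di
TOR=so - signalled by the affix -di
KEL=em - signalled by the affix -e
ASPECT=un - signalled by the affix -os
check: zikogeosdi -> zikogoosdu
lemma: zikog; TOR=so; KEL=em; ASPECT=un


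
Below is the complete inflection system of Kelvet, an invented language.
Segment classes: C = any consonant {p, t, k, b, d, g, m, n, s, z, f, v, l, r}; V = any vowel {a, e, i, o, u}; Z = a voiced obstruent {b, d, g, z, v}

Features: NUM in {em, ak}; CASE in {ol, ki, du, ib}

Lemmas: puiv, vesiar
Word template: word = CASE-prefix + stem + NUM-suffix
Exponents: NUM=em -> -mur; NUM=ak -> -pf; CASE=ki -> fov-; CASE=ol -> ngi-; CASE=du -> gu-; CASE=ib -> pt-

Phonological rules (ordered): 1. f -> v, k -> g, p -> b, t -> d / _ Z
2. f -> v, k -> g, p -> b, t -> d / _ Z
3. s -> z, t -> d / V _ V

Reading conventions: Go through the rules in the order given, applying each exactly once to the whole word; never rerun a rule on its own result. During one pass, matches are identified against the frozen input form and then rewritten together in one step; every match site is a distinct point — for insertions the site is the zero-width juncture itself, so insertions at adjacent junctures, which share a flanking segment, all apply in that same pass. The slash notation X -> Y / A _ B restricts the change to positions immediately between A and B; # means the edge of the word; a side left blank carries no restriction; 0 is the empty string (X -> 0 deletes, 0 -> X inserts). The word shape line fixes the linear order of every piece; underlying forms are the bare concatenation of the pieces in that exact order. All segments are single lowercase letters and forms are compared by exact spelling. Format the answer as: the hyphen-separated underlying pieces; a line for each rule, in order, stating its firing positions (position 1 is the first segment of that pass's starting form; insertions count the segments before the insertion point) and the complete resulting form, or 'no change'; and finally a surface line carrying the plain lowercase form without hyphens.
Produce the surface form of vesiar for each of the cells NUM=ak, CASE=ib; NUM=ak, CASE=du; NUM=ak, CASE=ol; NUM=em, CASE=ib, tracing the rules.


cell NUM=ak, CASE=ib:
underlying: pt-vesiar-pf
1. f -> v, k -> g, p -> b, t -> d / _ Z: fires at position(s) 2: pdvesiarpf
2. f -> v, k -> g, p -> b, t -> d / _ Z: fires at position(s) 1: bdvesiarpf
3. s -> z, t -> d / V _ V: fires at position(s) 5: bdveziarpf
surface: bdveziarpf

cell NUM=ak, CASE=du:
underlying: gu-vesiar-pf
1. f -> v, k -> g, p -> b, t -> d / _ Z: no change
2. f -> v, k -> g, p -> b, t -> d / _ Z: no change
3. s -> z, t -> d / V _ V: fires at position(s) 5: guveziarpf
surface: guveziarpf

cell NUM=ak, CASE=ol:
underlying: ngi-vesiar-pf
1. f -> v, k -> g, p -> b, t -> d / _ Z: no change
2. f -> v, k -> g, p -> b, t -> d / _ Z: no change
3. s -> z, t -> d / V _ V: fires at position(s) 6: ngiveziarpf
surface: ngiveziarpf

cell NUM=em, CASE=ib:
underlying: pt-vesiar-mur
1. f -> v, k -> g, p -> b, t -> d / _ Z: fires at position(s) 2: pdvesiarmur
2. f -> v, k -> g, p -> b, t -> d / _ Z: fires at position(s) 1: bdvesiarmur
3. s -> z, t -> d / V _ V: fires at position(s) 5: bdveziarmur
surface: bdveziarmur


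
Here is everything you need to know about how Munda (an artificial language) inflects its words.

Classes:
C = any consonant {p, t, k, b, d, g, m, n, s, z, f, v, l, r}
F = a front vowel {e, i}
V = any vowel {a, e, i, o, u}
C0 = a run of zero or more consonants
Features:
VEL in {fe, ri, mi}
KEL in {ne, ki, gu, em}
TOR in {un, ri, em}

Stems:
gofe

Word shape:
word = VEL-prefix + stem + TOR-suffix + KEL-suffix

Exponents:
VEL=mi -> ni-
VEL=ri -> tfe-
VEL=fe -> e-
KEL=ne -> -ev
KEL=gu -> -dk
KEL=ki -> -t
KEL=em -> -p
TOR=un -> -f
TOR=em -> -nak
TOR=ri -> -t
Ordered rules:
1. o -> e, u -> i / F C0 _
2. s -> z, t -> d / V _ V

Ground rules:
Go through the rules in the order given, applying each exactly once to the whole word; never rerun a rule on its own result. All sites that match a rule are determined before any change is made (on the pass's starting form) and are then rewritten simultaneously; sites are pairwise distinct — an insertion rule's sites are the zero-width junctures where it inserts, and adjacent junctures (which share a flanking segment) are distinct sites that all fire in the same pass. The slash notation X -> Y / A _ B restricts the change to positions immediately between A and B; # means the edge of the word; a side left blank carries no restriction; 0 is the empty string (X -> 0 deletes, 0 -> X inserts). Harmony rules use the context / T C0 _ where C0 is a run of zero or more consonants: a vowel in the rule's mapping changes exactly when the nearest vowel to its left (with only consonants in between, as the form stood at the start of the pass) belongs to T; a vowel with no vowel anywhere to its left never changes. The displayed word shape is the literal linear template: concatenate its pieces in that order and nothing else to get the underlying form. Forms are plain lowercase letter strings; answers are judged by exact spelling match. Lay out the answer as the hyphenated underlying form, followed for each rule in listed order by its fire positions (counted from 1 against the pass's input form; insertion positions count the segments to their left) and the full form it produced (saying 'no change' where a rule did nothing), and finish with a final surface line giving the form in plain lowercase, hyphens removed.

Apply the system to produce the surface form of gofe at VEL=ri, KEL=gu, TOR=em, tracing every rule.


underlying: tfe-gofe-nak-dk
1. o -> e, u -> i / F C0 _: fires at position(s) 5: tfegefenakdk
2. s -> z, t -> d / V _ V: no change
surface: tfegefenakdk


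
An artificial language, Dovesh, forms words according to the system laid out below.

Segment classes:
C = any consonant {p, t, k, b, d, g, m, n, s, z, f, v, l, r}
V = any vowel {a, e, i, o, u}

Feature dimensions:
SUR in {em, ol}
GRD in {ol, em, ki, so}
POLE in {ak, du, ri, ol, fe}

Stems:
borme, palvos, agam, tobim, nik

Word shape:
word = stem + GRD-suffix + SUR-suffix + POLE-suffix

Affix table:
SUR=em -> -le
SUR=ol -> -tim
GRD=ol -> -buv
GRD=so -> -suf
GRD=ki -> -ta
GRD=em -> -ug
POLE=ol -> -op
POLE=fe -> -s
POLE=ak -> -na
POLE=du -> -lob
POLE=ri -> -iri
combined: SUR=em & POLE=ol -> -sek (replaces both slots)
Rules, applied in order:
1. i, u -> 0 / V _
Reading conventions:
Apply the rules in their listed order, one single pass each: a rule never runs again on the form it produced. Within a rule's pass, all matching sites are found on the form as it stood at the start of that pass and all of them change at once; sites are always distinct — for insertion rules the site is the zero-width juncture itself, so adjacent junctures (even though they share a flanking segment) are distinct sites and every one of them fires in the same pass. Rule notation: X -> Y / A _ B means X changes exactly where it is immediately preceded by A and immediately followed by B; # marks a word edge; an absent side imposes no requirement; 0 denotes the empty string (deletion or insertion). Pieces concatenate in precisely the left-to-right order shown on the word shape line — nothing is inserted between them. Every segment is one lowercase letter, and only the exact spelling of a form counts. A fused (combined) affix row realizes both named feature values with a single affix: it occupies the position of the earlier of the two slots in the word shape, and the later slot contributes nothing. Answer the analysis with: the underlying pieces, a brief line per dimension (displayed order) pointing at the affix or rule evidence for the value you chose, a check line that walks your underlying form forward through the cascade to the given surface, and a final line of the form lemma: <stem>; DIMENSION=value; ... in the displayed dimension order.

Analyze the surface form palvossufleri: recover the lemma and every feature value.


underlying: palvos-suf-le-iri
SUR=em - signalled by the affix -le
GRD=so - signalled by the affix -suf
POLE=ri - signalled by the affix -iri
check: palvossufleiri -> palvossufleri
lemma: palvos; SUR=em; GRD=so; POLE=ri


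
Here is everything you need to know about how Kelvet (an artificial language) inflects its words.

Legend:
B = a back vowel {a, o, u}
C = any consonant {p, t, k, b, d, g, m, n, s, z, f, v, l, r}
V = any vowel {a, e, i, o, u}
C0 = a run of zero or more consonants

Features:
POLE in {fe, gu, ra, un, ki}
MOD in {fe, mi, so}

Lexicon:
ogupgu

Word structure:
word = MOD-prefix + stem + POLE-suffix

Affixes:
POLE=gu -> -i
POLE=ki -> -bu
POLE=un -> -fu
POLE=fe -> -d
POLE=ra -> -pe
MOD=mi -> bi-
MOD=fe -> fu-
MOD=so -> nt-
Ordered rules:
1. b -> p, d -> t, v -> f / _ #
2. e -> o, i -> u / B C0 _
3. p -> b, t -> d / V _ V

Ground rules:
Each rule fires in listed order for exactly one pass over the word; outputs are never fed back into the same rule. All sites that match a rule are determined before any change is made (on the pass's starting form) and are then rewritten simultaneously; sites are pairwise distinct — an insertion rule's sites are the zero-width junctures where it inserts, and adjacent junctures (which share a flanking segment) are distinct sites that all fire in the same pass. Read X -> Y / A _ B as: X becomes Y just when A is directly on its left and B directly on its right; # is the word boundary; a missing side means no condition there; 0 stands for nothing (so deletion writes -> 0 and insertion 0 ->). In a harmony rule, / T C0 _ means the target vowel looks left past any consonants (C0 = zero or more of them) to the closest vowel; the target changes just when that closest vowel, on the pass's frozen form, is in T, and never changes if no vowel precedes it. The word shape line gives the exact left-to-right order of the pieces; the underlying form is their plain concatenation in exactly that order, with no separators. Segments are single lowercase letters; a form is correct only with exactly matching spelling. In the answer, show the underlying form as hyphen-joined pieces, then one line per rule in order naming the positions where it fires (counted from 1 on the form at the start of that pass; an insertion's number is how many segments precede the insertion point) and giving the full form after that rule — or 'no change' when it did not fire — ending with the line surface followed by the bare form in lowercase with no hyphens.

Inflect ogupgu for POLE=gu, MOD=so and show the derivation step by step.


underlying: nt-ogupgu-i
1. b -> p, d -> t, v -> f / _ #: no change
2. e -> o, i -> u / B C0 _: fires at position(s) 9: ntogupguu
3. p -> b, t -> d / V _ V: no change
surface: ntogupguu


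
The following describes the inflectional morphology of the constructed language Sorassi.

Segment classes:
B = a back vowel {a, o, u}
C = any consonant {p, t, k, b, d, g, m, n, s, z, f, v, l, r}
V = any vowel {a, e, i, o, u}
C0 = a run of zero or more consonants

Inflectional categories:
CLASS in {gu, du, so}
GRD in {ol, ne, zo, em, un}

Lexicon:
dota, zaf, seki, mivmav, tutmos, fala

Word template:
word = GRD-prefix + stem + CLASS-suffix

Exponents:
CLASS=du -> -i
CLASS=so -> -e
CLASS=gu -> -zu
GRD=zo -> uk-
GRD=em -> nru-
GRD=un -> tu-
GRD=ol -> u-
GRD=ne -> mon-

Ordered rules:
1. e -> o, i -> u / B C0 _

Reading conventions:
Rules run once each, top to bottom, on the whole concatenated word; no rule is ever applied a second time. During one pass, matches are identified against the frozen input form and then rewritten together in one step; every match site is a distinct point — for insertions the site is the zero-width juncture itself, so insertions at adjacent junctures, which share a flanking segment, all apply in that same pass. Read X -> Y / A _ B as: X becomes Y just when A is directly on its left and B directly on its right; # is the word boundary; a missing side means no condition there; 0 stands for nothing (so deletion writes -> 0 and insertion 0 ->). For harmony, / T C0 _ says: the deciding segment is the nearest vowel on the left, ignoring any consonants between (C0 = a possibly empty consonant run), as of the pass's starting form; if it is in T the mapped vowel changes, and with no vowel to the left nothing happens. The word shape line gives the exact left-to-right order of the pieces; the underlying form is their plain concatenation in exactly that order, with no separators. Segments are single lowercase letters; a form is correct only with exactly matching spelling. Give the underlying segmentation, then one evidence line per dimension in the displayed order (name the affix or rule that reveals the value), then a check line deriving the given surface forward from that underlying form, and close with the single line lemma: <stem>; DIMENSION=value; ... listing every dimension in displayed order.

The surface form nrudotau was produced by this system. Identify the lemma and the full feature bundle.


underlying: nru-dota-i
CLASS=du - signalled by the affix -i
GRD=em - signalled by the affix nru-
check: nrudotai -> nrudotau
lemma: dota; CLASS=du; GRD=em


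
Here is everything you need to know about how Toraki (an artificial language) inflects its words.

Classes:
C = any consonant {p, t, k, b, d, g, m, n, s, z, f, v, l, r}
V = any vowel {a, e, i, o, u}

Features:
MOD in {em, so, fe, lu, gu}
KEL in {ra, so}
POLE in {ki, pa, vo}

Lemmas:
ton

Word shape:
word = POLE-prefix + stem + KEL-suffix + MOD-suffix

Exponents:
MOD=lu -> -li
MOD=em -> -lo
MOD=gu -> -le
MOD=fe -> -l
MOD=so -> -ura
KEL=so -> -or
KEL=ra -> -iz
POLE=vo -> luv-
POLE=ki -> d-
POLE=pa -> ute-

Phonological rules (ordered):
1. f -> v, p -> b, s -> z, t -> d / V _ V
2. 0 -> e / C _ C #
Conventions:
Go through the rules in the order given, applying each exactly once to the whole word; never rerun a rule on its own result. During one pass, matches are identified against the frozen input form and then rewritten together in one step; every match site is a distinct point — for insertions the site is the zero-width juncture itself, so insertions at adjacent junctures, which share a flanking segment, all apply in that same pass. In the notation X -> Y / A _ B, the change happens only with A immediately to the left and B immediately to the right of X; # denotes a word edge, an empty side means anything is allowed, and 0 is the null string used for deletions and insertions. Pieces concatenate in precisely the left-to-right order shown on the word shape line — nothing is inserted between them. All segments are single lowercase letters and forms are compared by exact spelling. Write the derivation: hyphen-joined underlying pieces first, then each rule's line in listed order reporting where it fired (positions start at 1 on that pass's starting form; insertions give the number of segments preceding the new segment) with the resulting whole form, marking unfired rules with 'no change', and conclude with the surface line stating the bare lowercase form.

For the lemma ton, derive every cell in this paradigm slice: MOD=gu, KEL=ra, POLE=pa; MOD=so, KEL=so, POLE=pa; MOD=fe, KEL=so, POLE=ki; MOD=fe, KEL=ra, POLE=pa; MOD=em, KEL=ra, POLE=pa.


cell MOD=gu, KEL=ra, POLE=pa:
underlying: ute-ton-iz-le
1. f -> v, p -> b, s -> z, t -> d / V _ V: fires at position(s) 2, 4: udedonizle
2. 0 -> e / C _ C #: no change
surface: udedonizle

cell MOD=so, KEL=so, POLE=pa:
underlying: ute-ton-or-ura
1. f -> v, p -> b, s -> z, t -> d / V _ V: fires at position(s) 2, 4: udedonorura
2. 0 -> e / C _ C #: no change
surface: udedonorura

cell MOD=fe, KEL=so, POLE=ki:
underlying: d-ton-or-l
1. f -> v, p -> b, s -> z, t -> d / V _ V: no change
2. 0 -> e / C _ C #: inserts after position(s) 6: dtonorel
surface: dtonorel

cell MOD=fe, KEL=ra, POLE=pa:
underlying: ute-ton-iz-l
1. f -> v, p -> b, s -> z, t -> d / V _ V: fires at position(s) 2, 4: udedonizl
2. 0 -> e / C _ C #: inserts after position(s) 8: udedonizel
surface: udedonizel

cell MOD=em, KEL=ra, POLE=pa:
underlying: ute-ton-iz-lo
1. f -> v, p -> b, s -> z, t -> d / V _ V: fires at position(s) 2, 4: udedonizlo
2. 0 -> e / C _ C #: no change
surface: udedonizlo


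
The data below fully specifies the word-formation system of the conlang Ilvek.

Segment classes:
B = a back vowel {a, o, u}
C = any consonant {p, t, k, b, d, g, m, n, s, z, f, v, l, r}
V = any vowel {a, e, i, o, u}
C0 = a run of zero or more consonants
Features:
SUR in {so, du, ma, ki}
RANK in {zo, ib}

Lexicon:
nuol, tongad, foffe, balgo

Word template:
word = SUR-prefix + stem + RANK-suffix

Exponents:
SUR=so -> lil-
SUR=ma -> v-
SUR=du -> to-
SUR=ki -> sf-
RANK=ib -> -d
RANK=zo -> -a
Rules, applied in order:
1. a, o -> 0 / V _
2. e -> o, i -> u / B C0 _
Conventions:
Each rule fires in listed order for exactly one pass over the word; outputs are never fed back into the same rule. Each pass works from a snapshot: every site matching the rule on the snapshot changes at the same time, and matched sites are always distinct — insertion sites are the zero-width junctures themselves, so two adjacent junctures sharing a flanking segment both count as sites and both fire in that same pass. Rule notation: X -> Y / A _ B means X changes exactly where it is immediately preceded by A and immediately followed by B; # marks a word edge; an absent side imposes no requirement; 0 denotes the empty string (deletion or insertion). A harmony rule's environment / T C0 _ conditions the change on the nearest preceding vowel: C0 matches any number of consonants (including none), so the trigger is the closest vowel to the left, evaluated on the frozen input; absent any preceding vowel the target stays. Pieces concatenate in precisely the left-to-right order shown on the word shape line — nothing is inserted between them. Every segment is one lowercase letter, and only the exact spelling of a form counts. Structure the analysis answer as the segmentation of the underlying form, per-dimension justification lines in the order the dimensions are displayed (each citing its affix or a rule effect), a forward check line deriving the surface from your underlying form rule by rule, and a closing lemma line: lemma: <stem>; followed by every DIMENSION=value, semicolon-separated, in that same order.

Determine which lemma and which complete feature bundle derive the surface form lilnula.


underlying: lil-nuol-a
SUR=so - signalled by the affix lil-
RANK=zo - signalled by the affix -a
check: lilnuola -> lilnula -> lilnula
lemma: nuol; SUR=so; RANK=zo


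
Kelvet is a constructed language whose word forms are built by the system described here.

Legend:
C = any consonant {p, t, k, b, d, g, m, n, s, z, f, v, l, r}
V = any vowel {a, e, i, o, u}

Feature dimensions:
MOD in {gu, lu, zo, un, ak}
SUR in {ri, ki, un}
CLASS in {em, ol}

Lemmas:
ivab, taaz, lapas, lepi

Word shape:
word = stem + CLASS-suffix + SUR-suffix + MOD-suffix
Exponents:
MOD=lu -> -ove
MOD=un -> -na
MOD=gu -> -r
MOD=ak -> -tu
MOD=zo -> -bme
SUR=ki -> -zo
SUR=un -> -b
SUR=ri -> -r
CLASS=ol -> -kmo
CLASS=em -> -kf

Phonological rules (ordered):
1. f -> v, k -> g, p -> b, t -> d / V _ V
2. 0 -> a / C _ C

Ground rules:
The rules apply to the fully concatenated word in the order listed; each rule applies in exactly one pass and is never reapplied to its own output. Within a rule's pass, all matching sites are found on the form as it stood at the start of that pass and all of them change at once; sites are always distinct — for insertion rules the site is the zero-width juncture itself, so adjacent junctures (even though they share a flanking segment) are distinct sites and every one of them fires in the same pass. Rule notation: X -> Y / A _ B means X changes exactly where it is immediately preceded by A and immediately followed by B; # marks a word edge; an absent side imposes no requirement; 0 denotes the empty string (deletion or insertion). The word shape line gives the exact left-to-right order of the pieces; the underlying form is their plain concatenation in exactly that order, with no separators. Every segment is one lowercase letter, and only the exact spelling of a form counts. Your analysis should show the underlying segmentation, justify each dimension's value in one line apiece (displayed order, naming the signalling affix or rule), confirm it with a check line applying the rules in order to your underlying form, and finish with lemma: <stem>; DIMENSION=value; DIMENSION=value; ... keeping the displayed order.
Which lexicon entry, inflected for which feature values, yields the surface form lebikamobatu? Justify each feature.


underlying: lepi-kmo-b-tu
MOD=ak - signalled by the affix -tu
SUR=un - signalled by the affix -b
CLASS=ol - signalled by the affix -kmo
check: lepikmobtu -> lebikmobtu -> lebikamobatu
lemma: lepi; MOD=ak; SUR=un; CLASS=ol


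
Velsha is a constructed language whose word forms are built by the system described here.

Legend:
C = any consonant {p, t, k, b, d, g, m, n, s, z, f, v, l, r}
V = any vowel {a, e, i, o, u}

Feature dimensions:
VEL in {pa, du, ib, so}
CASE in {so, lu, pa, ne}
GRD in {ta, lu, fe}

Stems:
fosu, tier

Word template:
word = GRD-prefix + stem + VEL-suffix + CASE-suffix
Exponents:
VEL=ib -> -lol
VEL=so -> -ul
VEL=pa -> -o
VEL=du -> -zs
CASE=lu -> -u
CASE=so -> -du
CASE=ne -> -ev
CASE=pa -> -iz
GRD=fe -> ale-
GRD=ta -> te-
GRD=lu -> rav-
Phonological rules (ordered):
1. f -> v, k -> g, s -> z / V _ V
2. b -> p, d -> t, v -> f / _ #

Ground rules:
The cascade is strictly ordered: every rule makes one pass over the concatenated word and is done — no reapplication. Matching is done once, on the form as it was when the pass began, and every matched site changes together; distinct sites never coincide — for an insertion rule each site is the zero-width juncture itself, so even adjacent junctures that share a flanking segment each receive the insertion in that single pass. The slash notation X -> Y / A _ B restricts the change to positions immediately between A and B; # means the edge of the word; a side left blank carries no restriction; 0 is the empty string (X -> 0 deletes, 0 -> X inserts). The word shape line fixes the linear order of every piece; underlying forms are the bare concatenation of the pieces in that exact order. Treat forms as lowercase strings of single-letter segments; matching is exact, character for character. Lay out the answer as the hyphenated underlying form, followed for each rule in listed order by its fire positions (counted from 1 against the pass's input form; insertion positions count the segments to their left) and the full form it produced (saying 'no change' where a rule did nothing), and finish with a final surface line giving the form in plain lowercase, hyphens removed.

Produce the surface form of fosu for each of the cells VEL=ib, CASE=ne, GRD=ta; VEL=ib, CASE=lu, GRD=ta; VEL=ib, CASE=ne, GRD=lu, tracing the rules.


cell VEL=ib, CASE=ne, GRD=ta:
underlying: te-fosu-lol-ev
1. f -> v, k -> g, s -> z / V _ V: fires at position(s) 3, 5: tevozulolev
2. b -> p, d -> t, v -> f / _ #: fires at position(s) 11: tevozulolef
surface: tevozulolef

cell VEL=ib, CASE=lu, GRD=ta:
underlying: te-fosu-lol-u
1. f -> v, k -> g, s -> z / V _ V: fires at position(s) 3, 5: tevozulolu
2. b -> p, d -> t, v -> f / _ #: no change
surface: tevozulolu

cell VEL=ib, CASE=ne, GRD=lu:
underlying: rav-fosu-lol-ev
1. f -> v, k -> g, s -> z / V _ V: fires at position(s) 6: ravfozulolev
2. b -> p, d -> t, v -> f / _ #: fires at position(s) 12: ravfozulolef
surface: ravfozulolef


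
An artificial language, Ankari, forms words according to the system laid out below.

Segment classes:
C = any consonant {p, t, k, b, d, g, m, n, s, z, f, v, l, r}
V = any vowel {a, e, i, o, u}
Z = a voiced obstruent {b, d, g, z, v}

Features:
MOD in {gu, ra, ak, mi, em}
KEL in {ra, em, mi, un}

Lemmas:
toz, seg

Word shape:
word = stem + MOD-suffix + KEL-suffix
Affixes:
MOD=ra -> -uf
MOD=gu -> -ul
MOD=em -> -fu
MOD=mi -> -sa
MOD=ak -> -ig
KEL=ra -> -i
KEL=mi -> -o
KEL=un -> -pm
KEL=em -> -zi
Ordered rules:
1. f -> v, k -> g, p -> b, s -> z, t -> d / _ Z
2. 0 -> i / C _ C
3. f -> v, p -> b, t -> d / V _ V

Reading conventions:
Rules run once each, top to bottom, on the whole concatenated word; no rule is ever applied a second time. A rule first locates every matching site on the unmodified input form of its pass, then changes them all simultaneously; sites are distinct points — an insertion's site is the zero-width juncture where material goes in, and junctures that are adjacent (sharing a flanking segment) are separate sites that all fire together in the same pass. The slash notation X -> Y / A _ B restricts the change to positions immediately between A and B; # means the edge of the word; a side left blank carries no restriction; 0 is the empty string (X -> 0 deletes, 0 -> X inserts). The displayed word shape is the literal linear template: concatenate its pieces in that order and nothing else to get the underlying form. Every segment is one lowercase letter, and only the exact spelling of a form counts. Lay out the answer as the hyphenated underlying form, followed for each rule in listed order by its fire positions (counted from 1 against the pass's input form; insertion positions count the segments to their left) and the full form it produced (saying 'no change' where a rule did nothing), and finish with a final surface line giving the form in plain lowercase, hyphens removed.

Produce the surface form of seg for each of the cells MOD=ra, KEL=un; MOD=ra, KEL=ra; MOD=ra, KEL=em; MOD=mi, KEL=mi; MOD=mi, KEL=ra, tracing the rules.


cell MOD=ra, KEL=un:
underlying: seg-uf-pm
1. f -> v, k -> g, p -> b, s -> z, t -> d / _ Z: no change
2. 0 -> i / C _ C: inserts after position(s) 5, 6: segufipim
3. f -> v, p -> b, t -> d / V _ V: fires at position(s) 5, 7: seguvibim
surface: seguvibim

cell MOD=ra, KEL=ra:
underlying: seg-uf-i
1. f -> v, k -> g, p -> b, s -> z, t -> d / _ Z: no change
2. 0 -> i / C _ C: no change
3. f -> v, p -> b, t -> d / V _ V: fires at position(s) 5: seguvi
surface: seguvi

cell MOD=ra, KEL=em:
underlying: seg-uf-zi
1. f -> v, k -> g, p -> b, s -> z, t -> d / _ Z: fires at position(s) 5: seguvzi
2. 0 -> i / C _ C: inserts after position(s) 5: seguvizi
3. f -> v, p -> b, t -> d / V _ V: no change
surface: seguvizi

cell MOD=mi, KEL=mi:
underlying: seg-sa-o
1. f -> v, k -> g, p -> b, s -> z, t -> d / _ Z: no change
2. 0 -> i / C _ C: inserts after position(s) 3: segisao
3. f -> v, p -> b, t -> d / V _ V: no change
surface: segisao

cell MOD=mi, KEL=ra:
underlying: seg-sa-i
1. f -> v, k -> g, p -> b, s -> z, t -> d / _ Z: no change
2. 0 -> i / C _ C: inserts after position(s) 3: segisai
3. f -> v, p -> b, t -> d / V _ V: no change
surface: segisai


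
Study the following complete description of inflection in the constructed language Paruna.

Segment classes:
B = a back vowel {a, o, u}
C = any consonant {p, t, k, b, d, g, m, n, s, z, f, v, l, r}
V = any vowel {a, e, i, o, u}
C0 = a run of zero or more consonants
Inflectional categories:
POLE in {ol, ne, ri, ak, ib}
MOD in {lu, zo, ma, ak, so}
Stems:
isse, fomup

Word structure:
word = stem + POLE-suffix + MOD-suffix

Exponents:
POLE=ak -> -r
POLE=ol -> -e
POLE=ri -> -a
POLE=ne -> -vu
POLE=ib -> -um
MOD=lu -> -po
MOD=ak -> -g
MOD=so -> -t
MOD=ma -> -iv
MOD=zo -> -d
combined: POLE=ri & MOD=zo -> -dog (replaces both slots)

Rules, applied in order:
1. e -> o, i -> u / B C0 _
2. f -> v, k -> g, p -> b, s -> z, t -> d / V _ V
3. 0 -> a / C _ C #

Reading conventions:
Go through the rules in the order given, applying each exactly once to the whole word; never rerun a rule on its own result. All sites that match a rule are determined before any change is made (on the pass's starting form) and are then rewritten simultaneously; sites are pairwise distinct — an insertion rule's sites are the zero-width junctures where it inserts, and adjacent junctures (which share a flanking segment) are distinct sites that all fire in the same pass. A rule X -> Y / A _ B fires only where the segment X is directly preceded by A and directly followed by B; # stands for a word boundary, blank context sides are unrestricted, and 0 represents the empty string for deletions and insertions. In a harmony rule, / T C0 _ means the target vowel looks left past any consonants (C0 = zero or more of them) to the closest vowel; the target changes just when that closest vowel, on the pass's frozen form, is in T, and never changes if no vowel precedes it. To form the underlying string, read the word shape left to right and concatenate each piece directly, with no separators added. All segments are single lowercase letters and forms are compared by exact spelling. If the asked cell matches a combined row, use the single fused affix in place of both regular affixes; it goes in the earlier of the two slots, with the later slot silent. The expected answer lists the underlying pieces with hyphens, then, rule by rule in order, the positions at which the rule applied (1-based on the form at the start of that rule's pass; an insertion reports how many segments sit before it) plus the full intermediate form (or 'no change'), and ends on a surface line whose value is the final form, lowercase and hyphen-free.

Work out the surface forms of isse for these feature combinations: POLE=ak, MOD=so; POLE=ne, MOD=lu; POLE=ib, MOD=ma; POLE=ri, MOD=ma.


cell POLE=ak, MOD=so:
underlying: isse-r-t
1. e -> o, i -> u / B C0 _: no change
2. f -> v, k -> g, p -> b, s -> z, t -> d / V _ V: no change
3. 0 -> a / C _ C #: inserts after position(s) 5: isserat
surface: isserat

cell POLE=ne, MOD=lu:
underlying: isse-vu-po
1. e -> o, i -> u / B C0 _: no change
2. f -> v, k -> g, p -> b, s -> z, t -> d / V _ V: fires at position(s) 7: issevubo
3. 0 -> a / C _ C #: no change
surface: issevubo

cell POLE=ib, MOD=ma:
underlying: isse-um-iv
1. e -> o, i -> u / B C0 _: fires at position(s) 7: isseumuv
2. f -> v, k -> g, p -> b, s -> z, t -> d / V _ V: no change
3. 0 -> a / C _ C #: no change
surface: isseumuv

cell POLE=ri, MOD=ma:
underlying: isse-a-iv
1. e -> o, i -> u / B C0 _: fires at position(s) 6: isseauv
2. f -> v, k -> g, p -> b, s -> z, t -> d / V _ V: no change
3. 0 -> a / C _ C #: no change
surface: isseauv
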